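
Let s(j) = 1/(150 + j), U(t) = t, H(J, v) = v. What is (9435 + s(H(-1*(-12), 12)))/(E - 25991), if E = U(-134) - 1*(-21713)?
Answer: -1528471/714744 ≈ -2.1385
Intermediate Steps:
E = 21579 (E = -134 - 1*(-21713) = -134 + 21713 = 21579)
(9435 + s(H(-1*(-12), 12)))/(E - 25991) = (9435 + 1/(150 + 12))/(21579 - 25991) = (9435 + 1/162)/(-4412) = (9435 + 1/162)*(-1/4412) = (1528471/162)*(-1/4412) = -1528471/714744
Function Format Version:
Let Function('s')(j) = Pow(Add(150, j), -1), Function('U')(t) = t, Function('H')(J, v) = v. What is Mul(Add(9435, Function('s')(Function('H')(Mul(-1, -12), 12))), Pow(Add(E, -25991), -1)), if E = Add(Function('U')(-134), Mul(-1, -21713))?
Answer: Rational(-1528471, 714744) ≈ -2.1385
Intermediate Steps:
E = 21579 (E = Add(-134, Mul(-1, -21713)) = Add(-134, 21713) = 21579)
Mul(Add(9435, Function('s')(Function('H')(Mul(-1, -12), 12))), Pow(Add(E, -25991), -1)) = Mul(Add(9435, Pow(Add(150, 12), -1)), Pow(Add(21579, -25991), -1)) = Mul(Add(9435, Pow(162, -1)), Pow(-4412, -1)) = Mul(Add(9435, Rational(1, 162)), Rational(-1, 4412)) = Mul(Rational(1528471, 162), Rational(-1, 4412)) = Rational(-1528471, 714744)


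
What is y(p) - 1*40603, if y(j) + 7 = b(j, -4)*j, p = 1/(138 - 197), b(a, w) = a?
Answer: -141363409/3481 ≈ -40610.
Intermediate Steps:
p = -1/59 (p = 1/(-59) = -1/59 ≈ -0.016949)
y(j) = -7 + j² (y(j) = -7 + j*j = -7 + j²)
y(p) - 1*40603 = (-7 + (-1/59)²) - 1*40603 = (-7 + 1/3481) - 40603 = -24366/3481 - 40603 = -141363409/3481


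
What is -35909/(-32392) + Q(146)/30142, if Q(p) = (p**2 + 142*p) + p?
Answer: 1224558563/488179832 ≈ 2.5084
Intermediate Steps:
Q(p) = p**2 + 143*p
-35909/(-32392) + Q(146)/30142 = -35909/(-32392) + (146*(143 + 146))/30142 = -35909*(-1/32392) + (146*289)*(1/30142) = 35909/32392 + 42194*(1/30142) = 35909/32392 + 21097/15071 = 1224558563/488179832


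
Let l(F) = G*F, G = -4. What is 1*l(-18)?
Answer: 72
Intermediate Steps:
l(F) = -4*F
1*l(-18) = 1*(-4*(-18)) = 1*72 = 72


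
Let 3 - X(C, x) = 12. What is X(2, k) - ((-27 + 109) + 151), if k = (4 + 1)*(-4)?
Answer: -242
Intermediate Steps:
k = -20 (k = 5*(-4) = -20)
X(C, x) = -9 (X(C, x) = 3 - 1*12 = 3 - 12 = -9)
X(2, k) - ((-27 + 109) + 151) = -9 - ((-27 + 109) + 151) = -9 - (82 + 151) = -9 - 1*233 = -9 - 233 = -242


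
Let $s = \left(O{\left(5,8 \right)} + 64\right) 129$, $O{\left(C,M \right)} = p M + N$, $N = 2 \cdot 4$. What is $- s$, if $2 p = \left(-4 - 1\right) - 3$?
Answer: $-5160$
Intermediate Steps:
$N = 8$
$p = -4$ ($p = \frac{\left(-4 - 1\right) - 3}{2} = \frac{-5 - 3}{2} = \frac{1}{2} \left(-8\right) = -4$)
$O{\left(C,M \right)} = 8 - 4 M$ ($O{\left(C,M \right)} = - 4 M + 8 = 8 - 4 M$)
$s = 5160$ ($s = \left(\left(8 - 32\right) + 64\right) 129 = \left(-24 + 64\right) 129 = 40 \cdot 129 = 5160$)
$- s = \left(-1\right) 5160 = -5160$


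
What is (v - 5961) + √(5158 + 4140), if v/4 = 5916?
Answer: 17703 + √9298 ≈ 17799.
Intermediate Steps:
v = 23664 (v = 4*5916 = 23664)
(v - 5961) + √(5158 + 4140) = (23664 - 5961) + √(5158 + 4140) = 17703 + √9298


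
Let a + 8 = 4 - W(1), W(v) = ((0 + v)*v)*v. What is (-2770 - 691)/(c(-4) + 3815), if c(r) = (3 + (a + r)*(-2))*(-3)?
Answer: -3461/3752 ≈ -0.92244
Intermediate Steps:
W(v) = v³ (W(v) = (v*v)*v = v²*v = v³)
a = -5 (a = -8 + (4 - 1*1³) = -8 + (4 - 1*1) = -8 + (4 - 1) = -8 + 3 = -5)
c(r) = -39 + 6*r (c(r) = (3 + (-5 + r)*(-2))*(-3) = (3 + (10 - 2*r))*(-3) = (13 - 2*r)*(-3) = -39 + 6*r)
(-2770 - 691)/(c(-4) + 3815) = (-2770 - 691)/((-39 + 6*(-4)) + 3815) = -3461/((-39 - 24) + 3815) = -3461/(-63 + 3815) = -3461/3752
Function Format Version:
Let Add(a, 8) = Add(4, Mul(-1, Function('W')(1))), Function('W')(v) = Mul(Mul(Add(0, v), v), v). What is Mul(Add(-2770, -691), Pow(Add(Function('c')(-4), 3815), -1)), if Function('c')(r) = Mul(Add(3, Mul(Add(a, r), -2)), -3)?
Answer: Rational(-3461, 3752) ≈ -0.92244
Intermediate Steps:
Function('W')(v) = Pow(v, 3) (Function('W')(v) = Mul(Mul(v, v), v) = Mul(Pow(v, 2), v) = Pow(v, 3))
a = -5 (a = Add(-8, Add(4, Mul(-1, Pow(1, 3)))) = Add(-8, Add(4, Mul(-1, 1))) = Add(-8, Add(4, -1)) = Add(-8, 3) = -5)
Function('c')(r) = Add(-39, Mul(6, r)) (Function('c')(r) = Mul(Add(3, Mul(Add(-5, r), -2)), -3) = Mul(Add(3, Add(10, Mul(-2, r))), -3) = Mul(Add(13, Mul(-2, r)), -3) = Add(-39, Mul(6, r)))
Mul(Add(-2770, -691), Pow(Add(Function('c')(-4), 3815), -1)) = Mul(Add(-2770, -691), Pow(Add(Add(-39, Mul(6, -4)), 3815), -1)) = Mul(-3461, Pow(Add(Add(-39, -24), 3815), -1)) = Mul(-3461, Pow(Add(-63, 3815), -1)) = Mul(-3461, Pow(3752, -1)) = Mul(-3461, Rational(1, 3752)) = Rational(-3461, 3752)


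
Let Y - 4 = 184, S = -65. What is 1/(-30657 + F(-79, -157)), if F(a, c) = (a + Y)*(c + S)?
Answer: -1/54855 ≈ -1.8230e-5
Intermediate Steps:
Y = 188 (Y = 4 + 184 = 188)
F(a, c) = (-65 + c)*(188 + a) (F(a, c) = (a + 188)*(c - 65) = (188 + a)*(-65 + c) = (-65 + c)*(188 + a))
1/(-30657 + F(-79, -157)) = 1/(-30657 + (-12220 - 65*(-79) + 188*(-157) - 79*(-157))) = 1/(-30657 + (-12220 + 5135 - 29516 + 12403)) = 1/(-30657 - 24198) = 1/(-54855) = -1/54855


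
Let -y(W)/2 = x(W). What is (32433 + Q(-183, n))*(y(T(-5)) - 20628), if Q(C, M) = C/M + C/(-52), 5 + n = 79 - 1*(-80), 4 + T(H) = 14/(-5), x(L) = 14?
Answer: -670654179660/1001 ≈ -6.6998e+8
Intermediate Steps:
T(H) = -34/5 (T(H) = -4 + 14/(-5) = -4 + 14*(-1/5) = -4 - 14/5 = -34/5)
y(W) = -28 (y(W) = -2*14 = -28)
n = 154 (n = -5 + (79 - 1*(-80)) = -5 + (79 + 80) = -5 + 159 = 154)
Q(C, M) = -C/52 + C/M (Q(C, M) = C/M + C*(-1/52) = C/M - C/52 = -C/52 + C/M)
(32433 + Q(-183, n))*(y(T(-5)) - 20628) = (32433 + (-1/52*(-183) - 183/154))*(-28 - 20628) = (32433 + (183/52 - 183*1/154))*(-20656) = (32433 + (183/52 - 183/154))*(-20656) = (32433 + 9333/4004)*(-20656) = (129871065/4004)*(-20656) = -670654179660/1001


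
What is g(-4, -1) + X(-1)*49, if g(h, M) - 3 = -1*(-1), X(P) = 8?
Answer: 396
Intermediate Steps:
g(h, M) = 4 (g(h, M) = 3 - 1*(-1) = 3 + 1 = 4)
g(-4, -1) + X(-1)*49 = 4 + 8*49 = 4 + 392 = 396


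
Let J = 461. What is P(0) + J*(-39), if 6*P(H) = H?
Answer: -17979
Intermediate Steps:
P(H) = H/6
P(0) + J*(-39) = (1/6)*0 + 461*(-39) = 0 - 17979 = -17979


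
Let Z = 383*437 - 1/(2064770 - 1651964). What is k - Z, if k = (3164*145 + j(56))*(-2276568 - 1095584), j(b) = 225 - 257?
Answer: -638597735394976001/412806 ≈ -1.5470e+12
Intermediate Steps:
j(b) = -32
Z = 69091753025/412806 (Z = 167371 - 1/412806 = 69091753025/412806 ≈ 1.6737e+5)
k = -1546967985696 (k = (3164*145 - 32)*(-2276568 - 1095584) = (458780 - 32)*(-3372152) = 458748*(-3372152) = -1546967985696)
k - Z = -1546967985696 - 1*69091753025/412806 = -1546967985696 - 69091753025/412806 = -638597735394976001/412806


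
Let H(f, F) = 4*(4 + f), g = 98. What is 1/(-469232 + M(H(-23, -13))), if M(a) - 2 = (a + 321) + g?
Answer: -1/468887 ≈ -2.1327e-6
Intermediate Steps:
H(f, F) = 16 + 4*f
M(a) = 421 + a (M(a) = 2 + ((a + 321) + 98) = 2 + ((321 + a) + 98) = 2 + (419 + a) = 421 + a)
1/(-469232 + M(H(-23, -13))) = 1/(-469232 + (421 + (16 + 4*(-23)))) = 1/(-469232 + (421 + (16 - 92))) = 1/(-469232 + (421 - 76)) = 1/(-469232 + 345) = 1/(-468887) = -1/468887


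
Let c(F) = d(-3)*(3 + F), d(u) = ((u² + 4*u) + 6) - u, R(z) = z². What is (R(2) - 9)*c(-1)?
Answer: -60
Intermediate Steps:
d(u) = 6 + u² + 3*u (d(u) = (6 + u² + 4*u) - u = 6 + u² + 3*u)
c(F) = 18 + 6*F (c(F) = (6 + (-3)² + 3*(-3))*(3 + F) = (6 + 9 - 9)*(3 + F) = 6*(3 + F) = 18 + 6*F)
(R(2) - 9)*c(-1) = (2² - 9)*(18 + 6*(-1)) = (4 - 9)*(18 - 6) = -5*12 = -60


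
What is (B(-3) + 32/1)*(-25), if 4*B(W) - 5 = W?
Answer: -1625/2 ≈ -812.50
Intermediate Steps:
B(W) = 5/4 + W/4
(B(-3) + 32/1)*(-25) = ((5/4 + (1/4)*(-3)) + 32/1)*(-25) = ((5/4 - 3/4) + 32*1)*(-25) = (1/2 + 32)*(-25) = (65/2)*(-25) = -1625/2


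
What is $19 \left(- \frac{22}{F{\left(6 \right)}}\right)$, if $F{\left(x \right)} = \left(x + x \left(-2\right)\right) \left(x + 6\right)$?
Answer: $\frac{209}{36} \approx 5.8056$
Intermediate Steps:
$F{\left(x \right)} = - x \left(6 + x\right)$ ($F{\left(x \right)} = \left(x - 2 x\right) \left(6 + x\right) = - x \left(6 + x\right)$)
$19 \left(- \frac{22}{F{\left(6 \right)}}\right) = 19 \left(- \frac{22}{\left(-1\right) 6 \left(6 + 6\right)}\right) = 19 \left(- \frac{22}{\left(-1\right) 6 \cdot 12}\right) = 19 \left(- \frac{22}{-72}\right) = 19 \left(\left(-22\right) \left(- \frac{1}{72}\right)\right) = 19 \cdot \frac{11}{36} = \frac{209}{36}$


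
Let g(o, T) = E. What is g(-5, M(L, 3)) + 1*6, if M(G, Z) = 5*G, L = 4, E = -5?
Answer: 1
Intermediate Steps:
g(o, T) = -5
g(-5, M(L, 3)) + 1*6 = -5 + 1*6 = -5 + 6 = 1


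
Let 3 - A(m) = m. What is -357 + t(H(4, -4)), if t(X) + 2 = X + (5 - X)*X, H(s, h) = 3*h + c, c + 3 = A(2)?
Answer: -639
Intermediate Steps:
A(m) = 3 - m
c = -2 (c = -3 + (3 - 1*2) = -3 + (3 - 2) = -3 + 1 = -2)
H(s, h) = -2 + 3*h (H(s, h) = 3*h - 2 = -2 + 3*h)
t(X) = -2 + X + X*(5 - X) (t(X) = -2 + (X + (5 - X)*X) = -2 + (X + X*(5 - X)) = -2 + X + X*(5 - X))
-357 + t(H(4, -4)) = -357 + (-2 - (-2 + 3*(-4))**2 + 6*(-2 + 3*(-4))) = -357 + (-2 - (-2 - 12)**2 + 6*(-2 - 12)) = -357 + (-2 - 1*(-14)**2 + 6*(-14)) = -357 + (-2 - 1*196 - 84) = -357 + (-2 - 196 - 84) = -357 - 282 = -639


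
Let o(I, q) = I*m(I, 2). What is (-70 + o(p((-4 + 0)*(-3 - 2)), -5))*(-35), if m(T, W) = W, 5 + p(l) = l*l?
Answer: -25200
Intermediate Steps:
p(l) = -5 + l² (p(l) = -5 + l*l = -5 + l²)
o(I, q) = 2*I (o(I, q) = I*2 = 2*I)
(-70 + o(p((-4 + 0)*(-3 - 2)), -5))*(-35) = (-70 + 2*(-5 + ((-4 + 0)*(-3 - 2))²))*(-35) = (-70 + 2*(-5 + (-4*(-5))²))*(-35) = (-70 + 2*(-5 + 20²))*(-35) = (-70 + 2*(-5 + 400))*(-35) = (-70 + 2*395)*(-35) = (-70 + 790)*(-35) = 720*(-35) = -25200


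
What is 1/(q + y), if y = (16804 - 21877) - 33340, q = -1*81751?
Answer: -1/120164 ≈ -8.3220e-6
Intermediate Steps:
q = -81751
y = -38413 (y = -5073 - 33340 = -38413)
1/(q + y) = 1/(-81751 - 38413) = 1/(-120164) = -1/120164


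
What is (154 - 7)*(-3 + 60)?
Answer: 8379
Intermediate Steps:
(154 - 7)*(-3 + 60) = 147*57 = 8379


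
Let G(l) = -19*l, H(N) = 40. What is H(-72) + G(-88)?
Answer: 1712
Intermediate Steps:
H(-72) + G(-88) = 40 - 19*(-88) = 40 + 1672 = 1712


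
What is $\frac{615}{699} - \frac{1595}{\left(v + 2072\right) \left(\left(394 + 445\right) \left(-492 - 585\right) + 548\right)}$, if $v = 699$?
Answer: $\frac{102597055932}{116610227873} \approx 0.87983$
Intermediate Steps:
$\frac{615}{699} - \frac{1595}{\left(v + 2072\right) \left(\left(394 + 445\right) \left(-492 - 585\right) + 548\right)} = \frac{615}{699} - \frac{1595}{\left(699 + 2072\right) \left(\left(394 + 445\right) \left(-492 - 585\right) + 548\right)} = 615 \cdot \frac{1}{699} - \frac{1595}{2771 \left(839 \left(-1077\right) + 548\right)} = \frac{205}{233} - \frac{1595}{2771 \left(-903603 + 548\right)} = \frac{205}{233} - \frac{1595}{2771 \left(-903055\right)} = \frac{205}{233} - \frac{1595}{-2502365405} = \frac{205}{233} - - \frac{319}{500473081} = \frac{205}{233} + \frac{319}{500473081} = \frac{102597055932}{116610227873}$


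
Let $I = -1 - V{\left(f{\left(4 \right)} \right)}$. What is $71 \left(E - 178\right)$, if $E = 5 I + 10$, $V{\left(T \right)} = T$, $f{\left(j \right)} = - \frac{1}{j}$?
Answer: $- \frac{48777}{4} \approx -12194.0$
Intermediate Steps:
$I = - \frac{3}{4}$ ($I = -1 - - \frac{1}{4} = -1 + \frac{1}{4} = - \frac{3}{4} \approx -0.75$)
$E = \frac{25}{4}$ ($E = 5 \left(- \frac{3}{4}\right) + 10 = - \frac{15}{4} + 10 = \frac{25}{4} \approx 6.25$)
$71 \left(E - 178\right) = 71 \left(\frac{25}{4} - 178\right) = 71 \left(- \frac{687}{4}\right) = - \frac{48777}{4}$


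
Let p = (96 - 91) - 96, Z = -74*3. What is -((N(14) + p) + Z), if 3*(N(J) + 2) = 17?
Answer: 928/3 ≈ 309.33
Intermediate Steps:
Z = -222
N(J) = 11/3 (N(J) = -2 + (⅓)*17 = -2 + 17/3 = 11/3)
p = -91 (p = 5 - 96 = -91)
-((N(14) + p) + Z) = -((11/3 - 91) - 222) = -(-262/3 - 222) = -1*(-928/3) = 928/3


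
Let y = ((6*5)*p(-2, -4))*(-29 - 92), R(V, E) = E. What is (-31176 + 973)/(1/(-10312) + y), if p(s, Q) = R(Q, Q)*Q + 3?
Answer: 311453336/711218641 ≈ 0.43791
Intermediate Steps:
p(s, Q) = 3 + Q² (p(s, Q) = Q*Q + 3 = Q² + 3 = 3 + Q²)
y = -68970 (y = ((6*5)*(3 + (-4)²))*(-29 - 92) = (30*(3 + 16))*(-121) = (30*19)*(-121) = 570*(-121) = -68970)
(-31176 + 973)/(1/(-10312) + y) = (-31176 + 973)/(1/(-10312) - 68970) = -30203/(-1/10312 - 68970) = -30203/(-711218641/10312) = -30203*(-10312/711218641) = 311453336/711218641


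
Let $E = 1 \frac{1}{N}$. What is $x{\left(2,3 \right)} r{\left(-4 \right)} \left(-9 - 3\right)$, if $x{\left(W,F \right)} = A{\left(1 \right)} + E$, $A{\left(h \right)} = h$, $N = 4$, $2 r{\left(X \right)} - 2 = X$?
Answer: $15$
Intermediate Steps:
$r{\left(X \right)} = 1 + \frac{X}{2}$
$E = \frac{1}{4}$ ($E = 1 \cdot \frac{1}{4} = \frac{1}{4} \approx 0.25$)
$x{\left(W,F \right)} = \frac{5}{4}$ ($x{\left(W,F \right)} = 1 + \frac{1}{4} = \frac{5}{4}$)
$x{\left(2,3 \right)} r{\left(-4 \right)} \left(-9 - 3\right) = \frac{5 \left(1 + \frac{1}{2} \left(-4\right)\right)}{4} \left(-9 - 3\right) = \frac{5 \left(1 - 2\right)}{4} \left(-12\right) = \frac{5}{4} \left(-1\right) \left(-12\right) = \left(- \frac{5}{4}\right) \left(-12\right) = 15$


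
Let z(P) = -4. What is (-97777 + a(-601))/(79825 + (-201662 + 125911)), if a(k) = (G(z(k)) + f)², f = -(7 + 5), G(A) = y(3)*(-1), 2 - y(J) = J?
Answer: -16276/679 ≈ -23.971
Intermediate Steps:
y(J) = 2 - J
G(A) = 1 (G(A) = (2 - 1*3)*(-1) = (2 - 3)*(-1) = -1*(-1) = 1)
f = -12 (f = -1*12 = -12)
a(k) = 121 (a(k) = (1 - 12)² = (-11)² = 121)
(-97777 + a(-601))/(79825 + (-201662 + 125911)) = (-97777 + 121)/(79825 + (-201662 + 125911)) = -97656/(79825 - 75751) = -97656/4074 = -97656*1/4074 = -16276/679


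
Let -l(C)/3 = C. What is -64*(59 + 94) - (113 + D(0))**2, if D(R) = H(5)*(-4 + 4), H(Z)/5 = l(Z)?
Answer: -22561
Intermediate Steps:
l(C) = -3*C
H(Z) = -15*Z (H(Z) = 5*(-3*Z) = -15*Z)
D(R) = 0 (D(R) = (-15*5)*(-4 + 4) = -75*0 = 0)
-64*(59 + 94) - (113 + D(0))**2 = -64*(59 + 94) - (113 + 0)**2 = -64*153 - 1*113**2 = -9792 - 1*12769 = -9792 - 12769 = -22561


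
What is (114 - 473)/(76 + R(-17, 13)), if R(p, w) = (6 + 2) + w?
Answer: -359/97 ≈ -3.7010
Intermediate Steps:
R(p, w) = 8 + w
(114 - 473)/(76 + R(-17, 13)) = (114 - 473)/(76 + (8 + 13)) = -359/(76 + 21) = -359/97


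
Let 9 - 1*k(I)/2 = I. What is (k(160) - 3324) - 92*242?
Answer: -25890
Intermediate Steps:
k(I) = 18 - 2*I
(k(160) - 3324) - 92*242 = ((18 - 2*160) - 3324) - 92*242 = ((18 - 320) - 3324) - 22264 = (-302 - 3324) - 22264 = -3626 - 22264 = -25890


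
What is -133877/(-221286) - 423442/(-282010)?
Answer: 65728219591/31202432430 ≈ 2.1065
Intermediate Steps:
-133877/(-221286) - 423442/(-282010) = -133877*(-1/221286) - 423442*(-1/282010) = 133877/221286 + 211721/141005 = 65728219591/31202432430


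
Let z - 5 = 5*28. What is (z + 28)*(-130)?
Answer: -22490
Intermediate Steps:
z = 145 (z = 5 + 5*28 = 5 + 140 = 145)
(z + 28)*(-130) = (145 + 28)*(-130) = 173*(-130) = -22490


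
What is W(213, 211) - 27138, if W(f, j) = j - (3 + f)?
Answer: -27143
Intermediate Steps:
W(f, j) = -3 + j - f (W(f, j) = j + (-3 - f) = -3 + j - f)
W(213, 211) - 27138 = (-3 + 211 - 1*213) - 27138 = (-3 + 211 - 213) - 27138 = -5 - 27138 = -27143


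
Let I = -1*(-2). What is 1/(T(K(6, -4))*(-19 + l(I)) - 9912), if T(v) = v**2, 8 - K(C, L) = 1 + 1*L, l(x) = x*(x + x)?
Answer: -1/11243 ≈ -8.8944e-5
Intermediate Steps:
I = 2
l(x) = 2*x**2 (l(x) = x*(2*x) = 2*x**2)
K(C, L) = 7 - L (K(C, L) = 8 - (1 + 1*L) = 8 - (1 + L) = 8 + (-1 - L) = 7 - L)
1/(T(K(6, -4))*(-19 + l(I)) - 9912) = 1/((7 - 1*(-4))**2*(-19 + 2*2**2) - 9912) = 1/((7 + 4)**2*(-19 + 2*4) - 9912) = 1/(11**2*(-19 + 8) - 9912) = 1/(121*(-11) - 9912) = 1/(-1331 - 9912) = 1/(-11243) = -1/11243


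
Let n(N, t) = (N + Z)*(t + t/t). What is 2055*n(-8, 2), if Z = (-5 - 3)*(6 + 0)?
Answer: -345240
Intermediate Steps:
Z = -48 (Z = -8*6 = -48)
n(N, t) = (1 + t)*(-48 + N) (n(N, t) = (N - 48)*(t + t/t) = (-48 + N)*(t + 1) = (-48 + N)*(1 + t) = (1 + t)*(-48 + N))
2055*n(-8, 2) = 2055*(-48 - 8 - 48*2 - 8*2) = 2055*(-48 - 8 - 96 - 16) = 2055*(-168) = -345240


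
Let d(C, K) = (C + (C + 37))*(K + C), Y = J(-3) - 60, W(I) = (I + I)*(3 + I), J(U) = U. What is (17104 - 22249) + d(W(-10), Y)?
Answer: 19264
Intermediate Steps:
W(I) = 2*I*(3 + I) (W(I) = (2*I)*(3 + I) = 2*I*(3 + I))
Y = -63 (Y = -3 - 60 = -63)
d(C, K) = (37 + 2*C)*(C + K) (d(C, K) = (C + (37 + C))*(C + K) = (37 + 2*C)*(C + K))
(17104 - 22249) + d(W(-10), Y) = (17104 - 22249) + (2*(2*(-10)*(3 - 10))² + 37*(2*(-10)*(3 - 10)) + 37*(-63) + 2*(2*(-10)*(3 - 10))*(-63)) = -5145 + (2*(2*(-10)*(-7))² + 37*(2*(-10)*(-7)) - 2331 + 2*(2*(-10)*(-7))*(-63)) = -5145 + (2*140² + 37*140 - 2331 + 2*140*(-63)) = -5145 + (2*19600 + 5180 - 2331 - 17640) = -5145 + (39200 + 5180 - 2331 - 17640) = -5145 + 24409 = 19264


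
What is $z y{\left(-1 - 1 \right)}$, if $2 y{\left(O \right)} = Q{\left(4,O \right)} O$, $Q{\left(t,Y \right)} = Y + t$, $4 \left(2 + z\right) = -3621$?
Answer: $\frac{3629}{2} \approx 1814.5$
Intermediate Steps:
$z = - \frac{3629}{4}$ ($z = -2 + \frac{1}{4} \left(-3621\right) = -2 - \frac{3621}{4} = - \frac{3629}{4} \approx -907.25$)
$y{\left(O \right)} = \frac{O \left(4 + O\right)}{2}$ ($y{\left(O \right)} = \frac{\left(O + 4\right) O}{2} = \frac{\left(4 + O\right) O}{2} = \frac{O \left(4 + O\right)}{2}$)
$z y{\left(-1 - 1 \right)} = - \frac{3629 \frac{\left(-1 - 1\right) \left(4 - 2\right)}{2}}{4} = - \frac{3629 \cdot \frac{1}{2} \left(-2\right) \left(4 - 2\right)}{4} = - \frac{3629 \cdot \frac{1}{2} \left(-2\right) 2}{4} = \left(- \frac{3629}{4}\right) \left(-2\right) = \frac{3629}{2}$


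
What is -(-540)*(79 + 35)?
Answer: 61560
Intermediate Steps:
-(-540)*(79 + 35) = -(-540)*114 = -4*(-15390) = 61560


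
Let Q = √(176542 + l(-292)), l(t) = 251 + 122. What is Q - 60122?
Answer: -60122 + √176915 ≈ -59701.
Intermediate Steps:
l(t) = 373
Q = √176915 (Q = √(176542 + 373) = √176915 ≈ 420.61)
Q - 60122 = √176915 - 60122 = -60122 + √176915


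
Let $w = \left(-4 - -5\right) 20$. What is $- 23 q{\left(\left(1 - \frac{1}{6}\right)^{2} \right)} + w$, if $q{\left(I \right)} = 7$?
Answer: $-141$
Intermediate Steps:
$w = 20$ ($w = \left(-4 + 5\right) 20 = 1 \cdot 20 = 20$)
$- 23 q{\left(\left(1 - \frac{1}{6}\right)^{2} \right)} + w = \left(-23\right) 7 + 20 = -161 + 20 = -141$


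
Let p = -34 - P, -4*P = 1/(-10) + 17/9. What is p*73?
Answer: -881767/360 ≈ -2449.4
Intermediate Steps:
P = -161/360 (P = -(1/(-10) + 17/9)/4 = -(1*(-⅒) + 17*(⅑))/4 = -(-⅒ + 17/9)/4 = -¼*161/90 = -161/360 ≈ -0.44722)
p = -12079/360 (p = -34 - 1*(-161/360) = -34 + 161/360 = -12079/360 ≈ -33.553)
p*73 = -12079/360*73 = -881767/360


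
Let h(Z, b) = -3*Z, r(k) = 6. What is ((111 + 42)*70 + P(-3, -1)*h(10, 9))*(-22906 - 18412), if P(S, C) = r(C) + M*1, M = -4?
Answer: -440036700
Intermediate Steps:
P(S, C) = 2 (P(S, C) = 6 - 4*1 = 6 - 4 = 2)
((111 + 42)*70 + P(-3, -1)*h(10, 9))*(-22906 - 18412) = ((111 + 42)*70 + 2*(-3*10))*(-22906 - 18412) = (153*70 + 2*(-30))*(-41318) = (10710 - 60)*(-41318) = 10650*(-41318) = -440036700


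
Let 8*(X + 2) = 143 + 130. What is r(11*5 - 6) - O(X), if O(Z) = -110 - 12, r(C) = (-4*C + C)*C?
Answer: -7081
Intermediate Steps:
X = 257/8 (X = -2 + (143 + 130)/8 = -2 + (⅛)*273 = -2 + 273/8 = 257/8 ≈ 32.125)
r(C) = -3*C² (r(C) = (-3*C)*C = -3*C²)
O(Z) = -122
r(11*5 - 6) - O(X) = -3*(11*5 - 6)² - 1*(-122) = -3*(55 - 6)² + 122 = -3*49² + 122 = -3*2401 + 122 = -7203 + 122 = -7081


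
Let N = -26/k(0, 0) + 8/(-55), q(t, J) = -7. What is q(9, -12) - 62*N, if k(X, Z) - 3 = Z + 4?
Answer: 89437/385 ≈ 232.30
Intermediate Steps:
k(X, Z) = 7 + Z (k(X, Z) = 3 + (Z + 4) = 3 + (4 + Z) = 7 + Z)
N = -1486/385 (N = -26/(7 + 0) + 8/(-55) = -26/7 + 8*(-1/55) = -26*⅐ - 8/55 = -26/7 - 8/55 = -1486/385 ≈ -3.8597)
q(9, -12) - 62*N = -7 - 62*(-1486/385) = -7 + 92132/385 = 89437/385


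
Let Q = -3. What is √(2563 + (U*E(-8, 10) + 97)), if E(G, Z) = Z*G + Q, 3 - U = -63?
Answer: I*√2818 ≈ 53.085*I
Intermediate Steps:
U = 66 (U = 3 - 1*(-63) = 3 + 63 = 66)
E(G, Z) = -3 + G*Z (E(G, Z) = Z*G - 3 = G*Z - 3 = -3 + G*Z)
√(2563 + (U*E(-8, 10) + 97)) = √(2563 + (66*(-3 - 8*10) + 97)) = √(2563 + (66*(-3 - 80) + 97)) = √(2563 + (66*(-83) + 97)) = √(2563 + (-5478 + 97)) = √(2563 - 5381) = √(-2818) = I*√2818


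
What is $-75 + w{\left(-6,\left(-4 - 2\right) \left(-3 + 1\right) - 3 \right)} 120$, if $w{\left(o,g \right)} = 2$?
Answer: $165$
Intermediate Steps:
$-75 + w{\left(-6,\left(-4 - 2\right) \left(-3 + 1\right) - 3 \right)} 120 = -75 + 2 \cdot 120 = -75 + 240 = 165$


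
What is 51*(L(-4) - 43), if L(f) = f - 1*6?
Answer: -2703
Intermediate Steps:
L(f) = -6 + f (L(f) = f - 6 = -6 + f)
51*(L(-4) - 43) = 51*((-6 - 4) - 43) = 51*(-10 - 43) = 51*(-53) = -2703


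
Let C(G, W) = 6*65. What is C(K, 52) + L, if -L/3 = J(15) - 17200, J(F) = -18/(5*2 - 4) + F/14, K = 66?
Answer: 727941/14 ≈ 51996.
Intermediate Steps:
C(G, W) = 390
J(F) = -3 + F/14 (J(F) = -18/(10 - 4) + F*(1/14) = -18/6 + F/14 = -18*1/6 + F/14 = -3 + F/14)
L = 722481/14 (L = -3*((-3 + (1/14)*15) - 17200) = -3*((-3 + 15/14) - 17200) = -3*(-27/14 - 17200) = -3*(-240827/14) = 722481/14 ≈ 51606.)
C(K, 52) + L = 390 + 722481/14 = 727941/14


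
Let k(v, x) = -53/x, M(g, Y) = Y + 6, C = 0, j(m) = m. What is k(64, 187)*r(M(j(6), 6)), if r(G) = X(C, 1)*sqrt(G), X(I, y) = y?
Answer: -106*sqrt(3)/187 ≈ -0.98180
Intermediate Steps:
M(g, Y) = 6 + Y
r(G) = sqrt(G) (r(G) = 1*sqrt(G) = sqrt(G))
k(64, 187)*r(M(j(6), 6)) = (-53/187)*sqrt(6 + 6) = (-53*1/187)*sqrt(12) = -106*sqrt(3)/187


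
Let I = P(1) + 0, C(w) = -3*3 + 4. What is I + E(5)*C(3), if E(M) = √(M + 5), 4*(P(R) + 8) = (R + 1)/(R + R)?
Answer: -31/4 - 5*√10 ≈ -23.561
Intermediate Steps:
C(w) = -5 (C(w) = -9 + 4 = -5)
P(R) = -8 + (1 + R)/(8*R) (P(R) = -8 + ((R + 1)/(R + R))/4 = -8 + ((1 + R)/((2*R)))/4 = -8 + ((1 + R)*(1/(2*R)))/4 = -8 + ((1 + R)/(2*R))/4 = -8 + (1 + R)/(8*R))
I = -31/4 (I = (⅛)*(1 - 63*1)/1 + 0 = (⅛)*1*(1 - 63) + 0 = (⅛)*1*(-62) + 0 = -31/4 + 0 = -31/4 ≈ -7.7500)
E(M) = √(5 + M)
I + E(5)*C(3) = -31/4 + √(5 + 5)*(-5) = -31/4 + √10*(-5) = -31/4 - 5*√10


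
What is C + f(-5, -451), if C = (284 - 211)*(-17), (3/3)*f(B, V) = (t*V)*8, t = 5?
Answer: -19281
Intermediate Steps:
f(B, V) = 40*V (f(B, V) = (5*V)*8 = 40*V)
C = -1241 (C = 73*(-17) = -1241)
C + f(-5, -451) = -1241 + 40*(-451) = -1241 - 18040 = -19281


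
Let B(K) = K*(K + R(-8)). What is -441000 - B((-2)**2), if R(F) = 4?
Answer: -441032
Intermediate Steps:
B(K) = K*(4 + K) (B(K) = K*(K + 4) = K*(4 + K))
-441000 - B((-2)**2) = -441000 - (-2)**2*(4 + (-2)**2) = -441000 - 4*(4 + 4) = -441000 - 4*8 = -441000 - 1*32 = -441000 - 32 = -441032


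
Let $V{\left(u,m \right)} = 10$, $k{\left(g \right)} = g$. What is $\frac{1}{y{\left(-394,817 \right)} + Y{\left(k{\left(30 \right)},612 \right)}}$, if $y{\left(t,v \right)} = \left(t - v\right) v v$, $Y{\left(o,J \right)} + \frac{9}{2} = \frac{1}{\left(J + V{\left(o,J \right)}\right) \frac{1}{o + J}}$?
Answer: $- \frac{622}{502780751495} \approx -1.2371 \cdot 10^{-9}$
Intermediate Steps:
$Y{\left(o,J \right)} = - \frac{9}{2} + \frac{J + o}{10 + J}$ ($Y{\left(o,J \right)} = - \frac{9}{2} + \frac{1}{\left(J + 10\right) \frac{1}{o + J}} = - \frac{9}{2} + \frac{1}{\left(10 + J\right) \frac{1}{J + o}} = - \frac{9}{2} + \frac{1}{\frac{1}{J + o} \left(10 + J\right)} = - \frac{9}{2} + \frac{J + o}{10 + J}$)
$y{\left(t,v \right)} = v^{2} \left(t - v\right)$ ($y{\left(t,v \right)} = v \left(t - v\right) v = v^{2} \left(t - v\right)$)
$\frac{1}{y{\left(-394,817 \right)} + Y{\left(k{\left(30 \right)},612 \right)}} = \frac{1}{817^{2} \left(-394 - 817\right) + \frac{-45 + 30 - 2142}{10 + 612}} = \frac{1}{667489 \left(-394 - 817\right) + \frac{-45 + 30 - 2142}{622}} = \frac{1}{667489 \left(-1211\right) + \frac{1}{622} \left(-2157\right)} = \frac{1}{-808329179 - \frac{2157}{622}} = \frac{1}{- \frac{502780751495}{622}} = - \frac{622}{502780751495}$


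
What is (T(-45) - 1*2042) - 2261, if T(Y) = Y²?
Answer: -2278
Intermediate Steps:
(T(-45) - 1*2042) - 2261 = ((-45)² - 1*2042) - 2261 = (2025 - 2042) - 2261 = -17 - 2261 = -2278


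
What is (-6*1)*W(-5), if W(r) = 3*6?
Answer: -108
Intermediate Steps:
W(r) = 18
(-6*1)*W(-5) = -6*1*18 = -6*18 = -108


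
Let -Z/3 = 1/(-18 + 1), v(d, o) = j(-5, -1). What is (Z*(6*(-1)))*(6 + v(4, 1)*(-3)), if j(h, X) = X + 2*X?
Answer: -270/17 ≈ -15.882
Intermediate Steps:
j(h, X) = 3*X
v(d, o) = -3 (v(d, o) = 3*(-1) = -3)
Z = 3/17 (Z = -3/(-18 + 1) = -3/(-17) = -3*(-1/17) = 3/17 ≈ 0.17647)
(Z*(6*(-1)))*(6 + v(4, 1)*(-3)) = (3*(6*(-1))/17)*(6 - 3*(-3)) = ((3/17)*(-6))*(6 + 9) = -18/17*15 = -270/17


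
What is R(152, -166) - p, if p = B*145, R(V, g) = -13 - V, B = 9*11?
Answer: -14520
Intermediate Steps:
B = 99
p = 14355 (p = 99*145 = 14355)
R(152, -166) - p = (-13 - 1*152) - 1*14355 = (-13 - 152) - 14355 = -165 - 14355 = -14520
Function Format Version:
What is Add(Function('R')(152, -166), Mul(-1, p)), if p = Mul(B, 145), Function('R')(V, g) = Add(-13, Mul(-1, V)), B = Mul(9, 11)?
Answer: -14520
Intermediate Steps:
B = 99
p = 14355 (p = Mul(99, 145) = 14355)
Add(Function('R')(152, -166), Mul(-1, p)) = Add(Add(-13, Mul(-1, 152)), Mul(-1, 14355)) = Add(Add(-13, -152), -14355) = Add(-165, -14355) = -14520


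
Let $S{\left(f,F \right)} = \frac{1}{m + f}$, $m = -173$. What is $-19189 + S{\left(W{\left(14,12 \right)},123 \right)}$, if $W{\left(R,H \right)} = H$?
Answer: $- \frac{3089430}{161} \approx -19189.0$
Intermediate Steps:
$S{\left(f,F \right)} = \frac{1}{-173 + f}$
$-19189 + S{\left(W{\left(14,12 \right)},123 \right)} = -19189 + \frac{1}{-173 + 12} = -19189 + \frac{1}{-161} = -19189 - \frac{1}{161} = - \frac{3089430}{161}$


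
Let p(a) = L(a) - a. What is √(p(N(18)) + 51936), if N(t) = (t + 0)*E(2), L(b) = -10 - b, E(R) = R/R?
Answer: √51890 ≈ 227.79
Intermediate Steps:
E(R) = 1
N(t) = t (N(t) = (t + 0)*1 = t*1 = t)
p(a) = -10 - 2*a (p(a) = (-10 - a) - a = -10 - 2*a)
√(p(N(18)) + 51936) = √((-10 - 2*18) + 51936) = √((-10 - 36) + 51936) = √(-46 + 51936) = √51890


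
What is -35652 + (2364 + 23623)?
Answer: -9665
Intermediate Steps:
-35652 + (2364 + 23623) = -35652 + 25987 = -9665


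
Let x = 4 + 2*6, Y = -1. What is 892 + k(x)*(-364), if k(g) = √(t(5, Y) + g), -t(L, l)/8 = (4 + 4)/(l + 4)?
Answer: 892 - 1456*I*√3/3 ≈ 892.0 - 840.62*I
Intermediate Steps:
t(L, l) = -64/(4 + l) (t(L, l) = -8*(4 + 4)/(l + 4) = -64/(4 + l))
x = 16 (x = 4 + 12 = 16)
k(g) = √(-64/3 + g) (k(g) = √(-64/(4 - 1) + g) = √(-64/3 + g))
892 + k(x)*(-364) = 892 + (√(-192 + 9*16)/3)*(-364) = 892 + (√(-192 + 144)/3)*(-364) = 892 + (√(-48)/3)*(-364) = 892 + ((4*I*√3)/3)*(-364) = 892 + (4*I*√3/3)*(-364) = 892 - 1456*I*√3/3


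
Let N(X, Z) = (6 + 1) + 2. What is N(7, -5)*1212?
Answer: 10908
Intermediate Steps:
N(X, Z) = 9 (N(X, Z) = 7 + 2 = 9)
N(7, -5)*1212 = 9*1212 = 10908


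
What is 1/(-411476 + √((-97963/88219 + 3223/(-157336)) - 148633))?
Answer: -5711296995725984/2350063705658736422461 - 6*I*√795420020859926991028138/2350063705658736422461 ≈ -2.4303e-6 - 2.277e-9*I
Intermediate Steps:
1/(-411476 + √((-97963/88219 + 3223/(-157336)) - 148633)) = 1/(-411476 + √((-97963*1/88219 + 3223*(-1/157336)) - 148633)) = 1/(-411476 + √((-97963/88219 - 3223/157336) - 148633)) = 1/(-411476 + √(-15697436405/13880024584 - 148633)) = 1/(-411476 + √(-2063045391430077/13880024584)) = 1/(-411476 + 3*I*√795420020859926991028138/6940012292)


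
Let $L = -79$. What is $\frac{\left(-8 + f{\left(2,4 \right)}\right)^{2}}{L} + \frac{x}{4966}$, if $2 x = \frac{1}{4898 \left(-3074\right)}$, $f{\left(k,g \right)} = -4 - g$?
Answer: $- \frac{484587524097}{149540681264} \approx -3.2405$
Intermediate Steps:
$x = - \frac{1}{30112904}$ ($x = \frac{\frac{1}{4898} \frac{1}{-3074}}{2} = \frac{\frac{1}{4898} \left(- \frac{1}{3074}\right)}{2} = \frac{1}{2} \left(- \frac{1}{15056452}\right) = - \frac{1}{30112904} \approx -3.3208 \cdot 10^{-8}$)
$\frac{\left(-8 + f{\left(2,4 \right)}\right)^{2}}{L} + \frac{x}{4966} = \frac{\left(-8 - 8\right)^{2}}{-79} - \frac{1}{30112904 \cdot 4966} = \left(-8 - 8\right)^{2} \left(- \frac{1}{79}\right) - \frac{1}{149540681264} = \left(-16\right)^{2} \left(- \frac{1}{79}\right) - \frac{1}{149540681264} = 256 \left(- \frac{1}{79}\right) - \frac{1}{149540681264} = - \frac{256}{79} - \frac{1}{149540681264} = - \frac{484587524097}{149540681264}$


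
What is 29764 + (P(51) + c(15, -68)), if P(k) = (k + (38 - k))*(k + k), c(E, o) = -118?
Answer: 33522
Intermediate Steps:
P(k) = 76*k (P(k) = 38*(2*k) = 76*k)
29764 + (P(51) + c(15, -68)) = 29764 + (76*51 - 118) = 29764 + (3876 - 118) = 29764 + 3758 = 33522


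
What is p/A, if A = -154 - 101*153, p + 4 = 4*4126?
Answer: -16500/15607 ≈ -1.0572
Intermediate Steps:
p = 16500 (p = -4 + 4*4126 = -4 + 16504 = 16500)
A = -15607 (A = -154 - 15453 = -15607)
p/A = 16500/(-15607) = 16500*(-1/15607) = -16500/15607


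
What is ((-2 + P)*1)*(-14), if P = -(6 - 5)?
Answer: 42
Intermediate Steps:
P = -1 (P = -1*1 = -1)
((-2 + P)*1)*(-14) = ((-2 - 1)*1)*(-14) = -3*1*(-14) = -3*(-14) = 42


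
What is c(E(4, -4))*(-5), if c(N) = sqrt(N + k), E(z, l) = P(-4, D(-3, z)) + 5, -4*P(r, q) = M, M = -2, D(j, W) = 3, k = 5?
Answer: -5*sqrt(42)/2 ≈ -16.202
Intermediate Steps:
P(r, q) = 1/2 (P(r, q) = -1/4*(-2) = 1/2)
E(z, l) = 11/2 (E(z, l) = 1/2 + 5 = 11/2)
c(N) = sqrt(5 + N) (c(N) = sqrt(N + 5) = sqrt(5 + N))
c(E(4, -4))*(-5) = sqrt(5 + 11/2)*(-5) = sqrt(21/2)*(-5) = (sqrt(42)/2)*(-5) = -5*sqrt(42)/2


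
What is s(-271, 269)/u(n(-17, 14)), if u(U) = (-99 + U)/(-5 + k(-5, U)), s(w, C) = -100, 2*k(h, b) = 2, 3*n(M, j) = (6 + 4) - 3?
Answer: -120/29 ≈ -4.1379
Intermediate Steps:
n(M, j) = 7/3 (n(M, j) = ((6 + 4) - 3)/3 = (10 - 3)/3 = (⅓)*7 = 7/3)
k(h, b) = 1 (k(h, b) = (½)*2 = 1)
u(U) = 99/4 - U/4 (u(U) = (-99 + U)/(-5 + 1) = (-99 + U)/(-4) = (-99 + U)*(-¼) = 99/4 - U/4)
s(-271, 269)/u(n(-17, 14)) = -100/(99/4 - ¼*7/3) = -100/(99/4 - 7/12) = -100/145/6 = -100*6/145 = -120/29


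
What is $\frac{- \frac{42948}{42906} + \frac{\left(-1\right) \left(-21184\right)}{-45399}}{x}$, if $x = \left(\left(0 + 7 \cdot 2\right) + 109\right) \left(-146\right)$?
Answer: $\frac{238226413}{2915016627771} \approx 8.1724 \cdot 10^{-5}$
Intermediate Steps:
$x = -17958$ ($x = \left(\left(0 + 14\right) + 109\right) \left(-146\right) = \left(14 + 109\right) \left(-146\right) = 123 \left(-146\right) = -17958$)
$\frac{- \frac{42948}{42906} + \frac{\left(-1\right) \left(-21184\right)}{-45399}}{x} = \frac{- \frac{42948}{42906} + \frac{\left(-1\right) \left(-21184\right)}{-45399}}{-17958} = \left(\left(-42948\right) \frac{1}{42906} + 21184 \left(- \frac{1}{45399}\right)\right) \left(- \frac{1}{17958}\right) = \left(- \frac{7158}{7151} - \frac{21184}{45399}\right) \left(- \frac{1}{17958}\right) = \left(- \frac{476452826}{324648249}\right) \left(- \frac{1}{17958}\right) = \frac{238226413}{2915016627771}$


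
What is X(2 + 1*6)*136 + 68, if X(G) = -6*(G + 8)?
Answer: -12988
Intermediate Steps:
X(G) = -48 - 6*G (X(G) = -6*(8 + G) = -48 - 6*G)
X(2 + 1*6)*136 + 68 = (-48 - 6*(2 + 1*6))*136 + 68 = (-48 - 6*(2 + 6))*136 + 68 = (-48 - 6*8)*136 + 68 = (-48 - 48)*136 + 68 = -96*136 + 68 = -13056 + 68 = -12988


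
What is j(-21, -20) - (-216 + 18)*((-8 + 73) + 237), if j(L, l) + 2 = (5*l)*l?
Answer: 61794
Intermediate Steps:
j(L, l) = -2 + 5*l² (j(L, l) = -2 + (5*l)*l = -2 + 5*l²)
j(-21, -20) - (-216 + 18)*((-8 + 73) + 237) = (-2 + 5*(-20)²) - (-216 + 18)*((-8 + 73) + 237) = (-2 + 5*400) - (-198)*(65 + 237) = (-2 + 2000) - (-198)*302 = 1998 - 1*(-59796) = 1998 + 59796 = 61794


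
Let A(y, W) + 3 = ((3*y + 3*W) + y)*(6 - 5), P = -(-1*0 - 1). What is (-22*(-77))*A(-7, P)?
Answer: -47432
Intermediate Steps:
P = 1 (P = -(0 - 1) = -1*(-1) = 1)
A(y, W) = -3 + 3*W + 4*y (A(y, W) = -3 + ((3*y + 3*W) + y)*(6 - 5) = -3 + ((3*W + 3*y) + y)*1 = -3 + (3*W + 4*y)*1 = -3 + (3*W + 4*y) = -3 + 3*W + 4*y)
(-22*(-77))*A(-7, P) = (-22*(-77))*(-3 + 3*1 + 4*(-7)) = 1694*(-3 + 3 - 28) = 1694*(-28) = -47432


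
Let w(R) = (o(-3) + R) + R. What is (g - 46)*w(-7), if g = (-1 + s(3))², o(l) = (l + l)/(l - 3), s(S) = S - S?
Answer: 585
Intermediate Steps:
s(S) = 0
o(l) = 2*l/(-3 + l) (o(l) = (2*l)/(-3 + l) = 2*l/(-3 + l))
w(R) = 1 + 2*R (w(R) = (2*(-3)/(-3 - 3) + R) + R = (2*(-3)/(-6) + R) + R = (2*(-3)*(-⅙) + R) + R = (1 + R) + R = 1 + 2*R)
g = 1 (g = (-1 + 0)² = (-1)² = 1)
(g - 46)*w(-7) = (1 - 46)*(1 + 2*(-7)) = -45*(1 - 14) = -45*(-13) = 585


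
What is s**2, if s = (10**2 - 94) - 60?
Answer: 2916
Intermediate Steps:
s = -54 (s = (100 - 94) - 60 = 6 - 60 = -54)
s**2 = (-54)**2 = 2916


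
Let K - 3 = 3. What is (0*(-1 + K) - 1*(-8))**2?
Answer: 64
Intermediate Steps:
K = 6 (K = 3 + 3 = 6)
(0*(-1 + K) - 1*(-8))**2 = (0*(-1 + 6) - 1*(-8))**2 = (0*5 + 8)**2 = (0 + 8)**2 = 8**2 = 64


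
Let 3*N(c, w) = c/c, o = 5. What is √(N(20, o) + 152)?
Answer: √1371/3 ≈ 12.342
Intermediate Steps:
N(c, w) = ⅓ (N(c, w) = (c/c)/3 = (⅓)*1 = ⅓)
√(N(20, o) + 152) = √(⅓ + 152) = √(457/3) = √1371/3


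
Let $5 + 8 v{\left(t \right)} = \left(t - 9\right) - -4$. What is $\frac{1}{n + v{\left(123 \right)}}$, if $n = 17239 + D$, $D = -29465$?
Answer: $- \frac{8}{97695} \approx -8.1887 \cdot 10^{-5}$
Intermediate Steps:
$n = -12226$ ($n = 17239 - 29465 = -12226$)
$v{\left(t \right)} = - \frac{5}{4} + \frac{t}{8}$ ($v{\left(t \right)} = - \frac{5}{8} + \frac{\left(t - 9\right) - -4}{8} = - \frac{5}{8} + \frac{\left(-9 + t\right) + 4}{8} = - \frac{5}{8} + \frac{-5 + t}{8} = - \frac{5}{8} + \left(- \frac{5}{8} + \frac{t}{8}\right) = - \frac{5}{4} + \frac{t}{8}$)
$\frac{1}{n + v{\left(123 \right)}} = \frac{1}{-12226 + \left(- \frac{5}{4} + \frac{1}{8} \cdot 123\right)} = \frac{1}{-12226 + \left(- \frac{5}{4} + \frac{123}{8}\right)} = \frac{1}{-12226 + \frac{113}{8}} = \frac{1}{- \frac{97695}{8}} = - \frac{8}{97695}$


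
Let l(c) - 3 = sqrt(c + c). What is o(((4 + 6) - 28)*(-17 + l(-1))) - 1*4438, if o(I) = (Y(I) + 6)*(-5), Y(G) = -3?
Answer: -4453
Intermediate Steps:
l(c) = 3 + sqrt(2)*sqrt(c) (l(c) = 3 + sqrt(c + c) = 3 + sqrt(2*c) = 3 + sqrt(2)*sqrt(c))
o(I) = -15 (o(I) = (-3 + 6)*(-5) = 3*(-5) = -15)
o(((4 + 6) - 28)*(-17 + l(-1))) - 1*4438 = -15 - 1*4438 = -15 - 4438 = -4453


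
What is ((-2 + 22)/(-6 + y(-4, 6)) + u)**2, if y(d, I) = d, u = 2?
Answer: 0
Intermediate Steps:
((-2 + 22)/(-6 + y(-4, 6)) + u)**2 = ((-2 + 22)/(-6 - 4) + 2)**2 = (20/(-10) + 2)**2 = (20*(-1/10) + 2)**2 = (-2 + 2)**2 = 0**2 = 0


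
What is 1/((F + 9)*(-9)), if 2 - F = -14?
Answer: -1/225 ≈ -0.0044444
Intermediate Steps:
F = 16 (F = 2 - 1*(-14) = 2 + 14 = 16)
1/((F + 9)*(-9)) = 1/((16 + 9)*(-9)) = 1/(25*(-9)) = 1/(-225) = -1/225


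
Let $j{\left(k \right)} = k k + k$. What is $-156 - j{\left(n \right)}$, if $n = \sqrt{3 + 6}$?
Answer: $-168$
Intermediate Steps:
$n = 3$ ($n = \sqrt{9} = 3$)
$j{\left(k \right)} = k + k^{2}$ ($j{\left(k \right)} = k^{2} + k = k + k^{2}$)
$-156 - j{\left(n \right)} = -156 - 3 \left(1 + 3\right) = -156 - 3 \cdot 4 = -156 - 12 = -168$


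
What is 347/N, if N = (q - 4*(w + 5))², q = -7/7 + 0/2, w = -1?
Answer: 347/289 ≈ 1.2007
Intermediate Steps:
q = -1 (q = -7*⅐ + 0*(½) = -1 + 0 = -1)
N = 289 (N = (-1 - 4*(-1 + 5))² = (-1 - 4*4)² = (-1 - 16)² = (-17)² = 289)
347/N = 347/289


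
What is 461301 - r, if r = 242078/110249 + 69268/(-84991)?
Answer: 4322457126175893/9370172759 ≈ 4.6130e+5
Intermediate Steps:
r = 12937723566/9370172759 (r = 242078*(1/110249) + 69268*(-1/84991) = 242078/110249 - 69268/84991 = 12937723566/9370172759 ≈ 1.3807)
461301 - r = 461301 - 1*12937723566/9370172759 = 461301 - 12937723566/9370172759 = 4322457126175893/9370172759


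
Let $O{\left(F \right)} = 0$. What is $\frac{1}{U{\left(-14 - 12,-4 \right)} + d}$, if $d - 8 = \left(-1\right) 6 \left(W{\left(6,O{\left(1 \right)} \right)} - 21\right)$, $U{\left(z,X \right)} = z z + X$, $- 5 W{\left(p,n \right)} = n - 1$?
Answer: $\frac{5}{4024} \approx 0.0012425$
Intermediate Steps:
$W{\left(p,n \right)} = \frac{1}{5} - \frac{n}{5}$ ($W{\left(p,n \right)} = - \frac{n - 1}{5} = - \frac{-1 + n}{5} = \frac{1}{5} - \frac{n}{5}$)
$U{\left(z,X \right)} = X + z^{2}$ ($U{\left(z,X \right)} = z^{2} + X = X + z^{2}$)
$d = \frac{664}{5}$ ($d = 8 + \left(-1\right) 6 \left(\left(\frac{1}{5} - 0\right) - 21\right) = 8 - 6 \left(\left(\frac{1}{5} + 0\right) - 21\right) = 8 - 6 \left(\frac{1}{5} - 21\right) = 8 - - \frac{624}{5} = 8 + \frac{624}{5} = \frac{664}{5} \approx 132.8$)
$\frac{1}{U{\left(-14 - 12,-4 \right)} + d} = \frac{1}{\left(-4 + \left(-14 - 12\right)^{2}\right) + \frac{664}{5}} = \frac{1}{\left(-4 + \left(-26\right)^{2}\right) + \frac{664}{5}} = \frac{1}{\left(-4 + 676\right) + \frac{664}{5}} = \frac{1}{672 + \frac{664}{5}} = \frac{1}{\frac{4024}{5}} = \frac{5}{4024}$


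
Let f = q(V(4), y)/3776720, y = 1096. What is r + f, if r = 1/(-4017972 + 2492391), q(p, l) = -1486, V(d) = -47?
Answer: -1135395043/2880846137160 ≈ -0.00039412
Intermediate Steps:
f = -743/1888360 (f = -1486/3776720 = -1486*1/3776720 = -743/1888360 ≈ -0.00039346)
r = -1/1525581 (r = 1/(-1525581) = -1/1525581 ≈ -6.5549e-7)
r + f = -1/1525581 - 743/1888360 = -1135395043/2880846137160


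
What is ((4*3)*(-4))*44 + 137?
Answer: -1975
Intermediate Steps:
((4*3)*(-4))*44 + 137 = (12*(-4))*44 + 137 = -48*44 + 137 = -2112 + 137 = -1975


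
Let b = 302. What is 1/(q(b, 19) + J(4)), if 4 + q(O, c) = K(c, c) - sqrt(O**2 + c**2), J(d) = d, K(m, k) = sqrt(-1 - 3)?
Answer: -1/(sqrt(91565) - 2*I) ≈ -0.0033046 - 2.1841e-5*I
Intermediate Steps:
K(m, k) = 2*I (K(m, k) = sqrt(-4) = 2*I)
q(O, c) = -4 - sqrt(O**2 + c**2) + 2*I (q(O, c) = -4 + (2*I - sqrt(O**2 + c**2)) = -4 + (-sqrt(O**2 + c**2) + 2*I) = -4 - sqrt(O**2 + c**2) + 2*I)
1/(q(b, 19) + J(4)) = 1/((-4 - sqrt(302**2 + 19**2) + 2*I) + 4) = 1/((-4 - sqrt(91204 + 361) + 2*I) + 4) = 1/((-4 - sqrt(91565) + 2*I) + 4) = 1/(-sqrt(91565) + 2*I)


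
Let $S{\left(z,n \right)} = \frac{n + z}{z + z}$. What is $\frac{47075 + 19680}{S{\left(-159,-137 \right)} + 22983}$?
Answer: $\frac{2122809}{730889} \approx 2.9044$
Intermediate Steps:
$S{\left(z,n \right)} = \frac{n + z}{2 z}$
$\frac{47075 + 19680}{S{\left(-159,-137 \right)} + 22983} = \frac{47075 + 19680}{\frac{-137 - 159}{2 \left(-159\right)} + 22983} = \frac{66755}{\frac{1}{2} \left(- \frac{1}{159}\right) \left(-296\right) + 22983} = \frac{66755}{\frac{148}{159} + 22983} = \frac{66755}{\frac{3654445}{159}} = 66755 \cdot \frac{159}{3654445} = \frac{2122809}{730889}$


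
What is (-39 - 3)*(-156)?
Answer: 6552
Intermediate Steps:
(-39 - 3)*(-156) = -42*(-156) = 6552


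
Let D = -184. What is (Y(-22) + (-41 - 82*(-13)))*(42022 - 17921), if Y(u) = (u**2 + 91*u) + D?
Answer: -16316377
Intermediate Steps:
Y(u) = -184 + u**2 + 91*u (Y(u) = (u**2 + 91*u) - 184 = -184 + u**2 + 91*u)
(Y(-22) + (-41 - 82*(-13)))*(42022 - 17921) = ((-184 + (-22)**2 + 91*(-22)) + (-41 - 82*(-13)))*(42022 - 17921) = ((-184 + 484 - 2002) + (-41 + 1066))*24101 = (-1702 + 1025)*24101 = -677*24101 = -16316377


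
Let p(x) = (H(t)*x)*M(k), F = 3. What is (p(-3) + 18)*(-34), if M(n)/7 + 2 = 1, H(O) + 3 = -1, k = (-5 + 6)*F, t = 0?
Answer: 2244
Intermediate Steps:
k = 3 (k = (-5 + 6)*3 = 1*3 = 3)
H(O) = -4 (H(O) = -3 - 1 = -4)
M(n) = -7 (M(n) = -14 + 7*1 = -14 + 7 = -7)
p(x) = 28*x (p(x) = -4*x*(-7) = 28*x)
(p(-3) + 18)*(-34) = (28*(-3) + 18)*(-34) = (-84 + 18)*(-34) = -66*(-34) = 2244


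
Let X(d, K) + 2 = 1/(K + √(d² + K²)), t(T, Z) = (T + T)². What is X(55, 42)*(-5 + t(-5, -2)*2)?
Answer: -237588/605 + 39*√4789/605 ≈ -388.25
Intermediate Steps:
t(T, Z) = 4*T² (t(T, Z) = (2*T)² = 4*T²)
X(d, K) = -2 + 1/(K + √(K² + d²)) (X(d, K) = -2 + 1/(K + √(d² + K²)) = -2 + 1/(K + √(K² + d²)))
X(55, 42)*(-5 + t(-5, -2)*2) = ((1 - 2*42 - 2*√(42² + 55²))/(42 + √(42² + 55²)))*(-5 + (4*(-5)²)*2) = ((1 - 84 - 2*√(1764 + 3025))/(42 + √(1764 + 3025)))*(-5 + (4*25)*2) = ((1 - 84 - 2*√4789)/(42 + √4789))*(-5 + 100*2) = ((-83 - 2*√4789)/(42 + √4789))*(-5 + 200) = ((-83 - 2*√4789)/(42 + √4789))*195 = 195*(-83 - 2*√4789)/(42 + √4789)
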